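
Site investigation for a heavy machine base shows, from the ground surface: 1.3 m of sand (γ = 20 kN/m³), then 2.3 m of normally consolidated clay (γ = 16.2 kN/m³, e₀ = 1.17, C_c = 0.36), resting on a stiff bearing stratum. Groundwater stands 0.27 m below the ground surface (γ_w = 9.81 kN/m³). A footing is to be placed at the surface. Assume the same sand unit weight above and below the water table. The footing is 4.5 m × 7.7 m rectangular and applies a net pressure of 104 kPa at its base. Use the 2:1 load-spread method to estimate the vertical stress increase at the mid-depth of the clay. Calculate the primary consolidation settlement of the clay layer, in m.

S_c ≈ 0.193 m

Mid-depth of clay below the ground surface: z = 1.3 + 2.3/2 = 2.45 m.
Total vertical stress at mid-clay: σ_v = 20×1.3 + 16.2×1.15 = 44.63 kPa.
Pore pressure: u = 9.81×(2.45 − 0.27) = 21.386 kPa.
Initial effective stress: σ'_0 = σ_v − u = 44.63 − 21.386 = 23.244 kPa.
Stress increase at mid-clay by the 2:1 spreading method:
Δσ = qBL/((B+z)(L+z)) = 104×4.5×7.7/((4.5+2.45)(7.7+2.45)) = 51.084 kPa
Final effective stress: σ'_f = σ'_0 + Δσ = 23.244 + 51.084 = 74.328 kPa.
Normally consolidated clay, so the full stress increment lies on the virgin compression line:
S_c = C_c·H/(1+e₀)·log₁₀(σ'_f/σ'_0) = 0.36×2.3/(1+1.17)×log₁₀(74.328/23.244)
    = 0.38157 × 0.50484 = 0.1926 m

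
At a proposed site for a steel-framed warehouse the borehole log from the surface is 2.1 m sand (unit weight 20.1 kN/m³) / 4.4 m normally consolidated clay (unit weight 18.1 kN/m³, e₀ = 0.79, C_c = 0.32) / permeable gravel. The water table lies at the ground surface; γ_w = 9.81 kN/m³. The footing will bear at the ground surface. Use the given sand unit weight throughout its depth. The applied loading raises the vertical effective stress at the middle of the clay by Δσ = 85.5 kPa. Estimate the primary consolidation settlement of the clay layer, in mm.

S_c ≈ 392 mm

Mid-depth of clay below the ground surface: z = 2.1 + 4.4/2 = 4.3 m.
Total vertical stress at mid-clay: σ_v = 20.1×2.1 + 18.1×2.2 = 82.03 kPa.
Pore pressure: u = 9.81×(4.3 − 0) = 42.183 kPa.
Initial effective stress: σ'_0 = σ_v − u = 82.03 − 42.183 = 39.847 kPa.
Final effective stress: σ'_f = σ'_0 + Δσ = 39.847 + 85.5 = 125.35 kPa.
Normally consolidated clay, so the full stress increment lies on the virgin compression line:
S_c = C_c·H/(1+e₀)·log₁₀(σ'_f/σ'_0) = 0.32×4.4/(1+0.79)×log₁₀(125.35/39.847)
    = 0.78659 × 0.49773 = 0.3915 m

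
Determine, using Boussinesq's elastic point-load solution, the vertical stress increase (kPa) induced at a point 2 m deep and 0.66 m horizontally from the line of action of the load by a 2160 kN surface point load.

Δσ_z ≈ 199 kPa

Boussinesq vertical stress below a point load on an elastic half-space:
Δσ_z = 3P/(2πz²) · [1 + (r/z)²]^(−5/2)
r/z = 0.66/2 = 0.33; [1+(r/z)²]^(−5/2) = 0.77227.
Δσ_z = 3×2160/(2π×2²) × 0.77227 = 257.83 × 0.77227 = 199.1 kPa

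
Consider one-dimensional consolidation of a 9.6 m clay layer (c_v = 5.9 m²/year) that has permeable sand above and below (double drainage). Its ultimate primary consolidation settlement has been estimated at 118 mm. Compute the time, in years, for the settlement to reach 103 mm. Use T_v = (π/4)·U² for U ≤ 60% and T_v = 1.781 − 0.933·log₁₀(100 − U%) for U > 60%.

t ≈ 2.93 years

Drainage path length: H_d = H/2 = 4.8 m (double drainage).
U = S(t)/S_ult = 103/118 = 0.8729.
U > 60%: T_v = 1.781 − 0.933·log₁₀(100 − 87.288) = 0.75077.
t = T_v·H_d²/c_v = 0.75077×4.8²/5.9 = 2.932 years.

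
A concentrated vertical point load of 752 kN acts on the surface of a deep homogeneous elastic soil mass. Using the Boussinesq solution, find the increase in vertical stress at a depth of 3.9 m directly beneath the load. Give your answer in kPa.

Boussinesq vertical stress below a point load on an elastic half-space:
Δσ_z = 3P/(2πz²) · [1 + (r/z)²]^(−5/2)
r/z = 0/3.9 = 0; [1+(r/z)²]^(−5/2) = 1.
Δσ_z = 3×752/(2π×3.9²) × 1 = 23.606 × 1 = 23.61 kPa

Δσ_z ≈ 23.6 kPa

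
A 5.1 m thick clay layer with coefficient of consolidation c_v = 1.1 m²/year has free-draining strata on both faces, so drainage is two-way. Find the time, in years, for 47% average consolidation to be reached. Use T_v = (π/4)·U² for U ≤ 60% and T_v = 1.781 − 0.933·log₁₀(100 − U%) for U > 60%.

t ≈ 1.03 years

Drainage path length: H_d = H/2 = 2.55 m (double drainage).
U ≤ 60%: T_v = (π/4)·U² = (π/4)×0.47² = 0.17349.
t = T_v·H_d²/c_v = 0.17349×2.55²/1.1 = 1.026 years.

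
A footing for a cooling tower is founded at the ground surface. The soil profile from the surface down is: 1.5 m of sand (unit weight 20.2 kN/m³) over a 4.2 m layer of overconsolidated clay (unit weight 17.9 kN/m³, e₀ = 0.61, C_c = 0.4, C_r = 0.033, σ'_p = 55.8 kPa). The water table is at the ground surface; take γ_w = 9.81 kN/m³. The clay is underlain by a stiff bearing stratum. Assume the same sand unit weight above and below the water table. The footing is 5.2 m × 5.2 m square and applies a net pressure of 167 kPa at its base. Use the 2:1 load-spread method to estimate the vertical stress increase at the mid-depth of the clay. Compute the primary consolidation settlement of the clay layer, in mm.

S_c ≈ 241 mm

Mid-depth of clay below the ground surface: z = 1.5 + 4.2/2 = 3.6 m.
Total vertical stress at mid-clay: σ_v = 20.2×1.5 + 17.9×2.1 = 67.89 kPa.
Pore pressure: u = 9.81×(3.6 − 0) = 35.316 kPa.
Initial effective stress: σ'_0 = σ_v − u = 67.89 − 35.316 = 32.574 kPa.
Stress increase at mid-clay by the 2:1 spreading method:
Δσ = qBL/((B+z)(L+z)) = 167×5.2×5.2/((5.2+3.6)(5.2+3.6)) = 58.312 kPa
Final effective stress: σ'_f = 32.574 + 58.312 = 90.886 kPa.
σ'_f = 90.886 > σ'_p = 55.8 kPa, so the stress path crosses the preconsolidation pressure — recompression up to σ'_p, then virgin compression beyond:
S_c = H/(1+e₀)·[C_r·log₁₀(σ'_p/σ'_0) + C_c·log₁₀(σ'_f/σ'_p)]
    = 4.2/1.61 × [0.033×log₁₀(55.8/32.574) + 0.4×log₁₀(90.886/55.8)]
    = 2.6087 × [0.0077142 + 0.084745] = 0.2412 m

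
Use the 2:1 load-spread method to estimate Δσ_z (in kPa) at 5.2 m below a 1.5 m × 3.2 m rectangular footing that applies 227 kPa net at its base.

By the 2:1 method the load spreads at 1 horizontal : 2 vertical, so at depth z the loaded area has grown by z in each plan dimension:
Δσ = qBL/((B+z)(L+z)) = 227×1.5×3.2/((1.5+5.2)(3.2+5.2)) = 19.36 kPa

Δσ_z ≈ 19.4 kPa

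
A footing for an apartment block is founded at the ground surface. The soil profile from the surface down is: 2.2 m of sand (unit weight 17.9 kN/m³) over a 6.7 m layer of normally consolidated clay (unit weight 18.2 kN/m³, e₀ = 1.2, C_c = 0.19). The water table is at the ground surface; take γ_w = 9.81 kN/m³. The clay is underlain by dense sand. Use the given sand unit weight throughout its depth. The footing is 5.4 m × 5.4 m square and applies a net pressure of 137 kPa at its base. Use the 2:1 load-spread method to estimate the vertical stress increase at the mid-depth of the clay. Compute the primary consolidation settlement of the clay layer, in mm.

S_c ≈ 137 mm

Mid-depth of clay below the ground surface: z = 2.2 + 6.7/2 = 5.55 m.
Total vertical stress at mid-clay: σ_v = 17.9×2.2 + 18.2×3.35 = 100.35 kPa.
Pore pressure: u = 9.81×(5.55 − 0) = 54.446 kPa.
Initial effective stress: σ'_0 = σ_v − u = 100.35 − 54.446 = 45.904 kPa.
Stress increase at mid-clay by the 2:1 spreading method:
Δσ = qBL/((B+z)(L+z)) = 137×5.4×5.4/((5.4+5.55)(5.4+5.55)) = 33.318 kPa
Final effective stress: σ'_f = σ'_0 + Δσ = 45.904 + 33.318 = 79.222 kPa.
Normally consolidated clay, so the full stress increment lies on the virgin compression line:
S_c = C_c·H/(1+e₀)·log₁₀(σ'_f/σ'_0) = 0.19×6.7/(1+1.2)×log₁₀(79.222/45.904)
    = 0.57864 × 0.237 = 0.1371 m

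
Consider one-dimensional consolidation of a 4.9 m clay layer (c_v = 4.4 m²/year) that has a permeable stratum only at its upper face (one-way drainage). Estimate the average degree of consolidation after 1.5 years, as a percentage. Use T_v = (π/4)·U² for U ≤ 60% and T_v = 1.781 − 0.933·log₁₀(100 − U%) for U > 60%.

Drainage path length: H_d = H = 4.9 m (single drainage).
T_v = c_v·t/H_d² = 4.4×1.5/4.9² = 0.27489.
T_v = 0.27489 corresponds to the U ≤ 60% branch:
U = √(4T_v/π) = 0.5916

U ≈ 59.2 %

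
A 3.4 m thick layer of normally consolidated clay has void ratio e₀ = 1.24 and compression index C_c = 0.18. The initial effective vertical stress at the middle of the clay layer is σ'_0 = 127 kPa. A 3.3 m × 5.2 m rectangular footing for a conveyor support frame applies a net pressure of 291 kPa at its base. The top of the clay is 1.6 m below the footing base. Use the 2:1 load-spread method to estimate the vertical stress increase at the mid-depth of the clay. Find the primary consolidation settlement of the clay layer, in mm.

S_c ≈ 63 mm

Mid-depth of clay below the footing base: z = 1.6 + 3.4/2 = 3.3 m.
Stress increase at mid-clay by the 2:1 spreading method:
Δσ = qBL/((B+z)(L+z)) = 291×3.3×5.2/((3.3+3.3)(5.2+3.3)) = 89.012 kPa
Final effective stress: σ'_f = σ'_0 + Δσ = 127 + 89.012 = 216.01 kPa.
Normally consolidated clay, so the full stress increment lies on the virgin compression line:
S_c = C_c·H/(1+e₀)·log₁₀(σ'_f/σ'_0) = 0.18×3.4/(1+1.24)×log₁₀(216.01/127)
    = 0.27321 × 0.23067 = 0.06302 m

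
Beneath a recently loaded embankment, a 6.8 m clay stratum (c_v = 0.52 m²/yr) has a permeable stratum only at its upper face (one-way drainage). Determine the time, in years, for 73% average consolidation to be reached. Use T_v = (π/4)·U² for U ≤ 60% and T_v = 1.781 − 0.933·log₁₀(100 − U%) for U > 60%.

Drainage path length: H_d = H = 6.8 m (single drainage).
U > 60%: T_v = 1.781 − 0.933·log₁₀(100 − 73) = 0.44554.
t = T_v·H_d²/c_v = 0.44554×6.8²/0.52 = 39.62 years.

t ≈ 39.6 years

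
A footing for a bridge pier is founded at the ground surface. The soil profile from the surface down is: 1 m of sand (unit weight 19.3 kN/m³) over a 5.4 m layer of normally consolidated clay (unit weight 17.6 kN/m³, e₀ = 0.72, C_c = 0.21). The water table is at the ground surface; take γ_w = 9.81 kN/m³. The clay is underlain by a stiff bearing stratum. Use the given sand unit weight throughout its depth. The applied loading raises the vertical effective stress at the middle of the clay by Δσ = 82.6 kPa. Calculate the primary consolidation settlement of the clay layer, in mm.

S_c ≈ 375 mm

Mid-depth of clay below the ground surface: z = 1 + 5.4/2 = 3.7 m.
Total vertical stress at mid-clay: σ_v = 19.3×1 + 17.6×2.7 = 66.82 kPa.
Pore pressure: u = 9.81×(3.7 − 0) = 36.297 kPa.
Initial effective stress: σ'_0 = σ_v − u = 66.82 − 36.297 = 30.523 kPa.
Final effective stress: σ'_f = σ'_0 + Δσ = 30.523 + 82.6 = 113.12 kPa.
Normally consolidated clay, so the full stress increment lies on the virgin compression line:
S_c = C_c·H/(1+e₀)·log₁₀(σ'_f/σ'_0) = 0.21×5.4/(1+0.72)×log₁₀(113.12/30.523)
    = 0.6593 × 0.56891 = 0.3751 m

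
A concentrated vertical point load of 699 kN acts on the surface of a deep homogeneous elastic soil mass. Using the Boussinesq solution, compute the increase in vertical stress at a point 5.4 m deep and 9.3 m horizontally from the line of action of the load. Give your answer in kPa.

Δσ_z ≈ 0.365 kPa

Boussinesq vertical stress below a point load on an elastic half-space:
Δσ_z = 3P/(2πz²) · [1 + (r/z)²]^(−5/2)
r/z = 9.3/5.4 = 1.7222; [1+(r/z)²]^(−5/2) = 0.031923.
Δσ_z = 3×699/(2π×5.4²) × 0.031923 = 11.445 × 0.031923 = 0.3654 kPa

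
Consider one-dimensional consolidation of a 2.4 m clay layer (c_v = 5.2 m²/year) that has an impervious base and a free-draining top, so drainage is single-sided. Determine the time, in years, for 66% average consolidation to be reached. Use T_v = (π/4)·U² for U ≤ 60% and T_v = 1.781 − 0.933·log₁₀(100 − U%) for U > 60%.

t ≈ 0.39 years

Drainage path length: H_d = H = 2.4 m (single drainage).
U > 60%: T_v = 1.781 − 0.933·log₁₀(100 − 66) = 0.35213.
t = T_v·H_d²/c_v = 0.35213×2.4²/5.2 = 0.3901 years.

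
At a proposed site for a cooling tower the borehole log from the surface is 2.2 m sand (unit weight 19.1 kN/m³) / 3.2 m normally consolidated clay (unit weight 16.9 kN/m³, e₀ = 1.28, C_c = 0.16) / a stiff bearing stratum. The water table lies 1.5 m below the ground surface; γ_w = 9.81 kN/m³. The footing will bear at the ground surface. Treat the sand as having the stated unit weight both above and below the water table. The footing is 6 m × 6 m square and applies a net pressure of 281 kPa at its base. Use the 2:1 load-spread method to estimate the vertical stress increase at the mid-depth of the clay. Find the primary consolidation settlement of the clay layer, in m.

S_c ≈ 0.115 m

Mid-depth of clay below the ground surface: z = 2.2 + 3.2/2 = 3.8 m.
Total vertical stress at mid-clay: σ_v = 19.1×2.2 + 16.9×1.6 = 69.06 kPa.
Pore pressure: u = 9.81×(3.8 − 1.5) = 22.563 kPa.
Initial effective stress: σ'_0 = σ_v − u = 69.06 − 22.563 = 46.497 kPa.
Stress increase at mid-clay by the 2:1 spreading method:
Δσ = qBL/((B+z)(L+z)) = 281×6×6/((6+3.8)(6+3.8)) = 105.33 kPa
Final effective stress: σ'_f = σ'_0 + Δσ = 46.497 + 105.33 = 151.83 kPa.
Normally consolidated clay, so the full stress increment lies on the virgin compression line:
S_c = C_c·H/(1+e₀)·log₁₀(σ'_f/σ'_0) = 0.16×3.2/(1+1.28)×log₁₀(151.83/46.497)
    = 0.22456 × 0.51393 = 0.1154 m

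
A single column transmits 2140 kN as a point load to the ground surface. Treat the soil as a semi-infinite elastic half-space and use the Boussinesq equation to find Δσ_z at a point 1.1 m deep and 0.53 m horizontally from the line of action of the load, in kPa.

Δσ_z ≈ 501 kPa

Boussinesq vertical stress below a point load on an elastic half-space:
Δσ_z = 3P/(2πz²) · [1 + (r/z)²]^(−5/2)
r/z = 0.53/1.1 = 0.48182; [1+(r/z)²]^(−5/2) = 0.59339.
Δσ_z = 3×2140/(2π×1.1²) × 0.59339 = 844.44 × 0.59339 = 501.1 kPa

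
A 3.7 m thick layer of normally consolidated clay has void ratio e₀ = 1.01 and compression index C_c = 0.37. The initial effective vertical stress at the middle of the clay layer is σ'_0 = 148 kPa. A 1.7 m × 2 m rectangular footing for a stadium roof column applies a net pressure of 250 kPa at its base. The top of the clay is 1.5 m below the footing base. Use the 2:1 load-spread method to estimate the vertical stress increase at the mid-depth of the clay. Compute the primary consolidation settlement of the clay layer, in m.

S_c ≈ 0.057 m

Mid-depth of clay below the footing base: z = 1.5 + 3.7/2 = 3.35 m.
Stress increase at mid-clay by the 2:1 spreading method:
Δσ = qBL/((B+z)(L+z)) = 250×1.7×2/((1.7+3.35)(2+3.35)) = 31.461 kPa
Final effective stress: σ'_f = σ'_0 + Δσ = 148 + 31.461 = 179.46 kPa.
Normally consolidated clay, so the full stress increment lies on the virgin compression line:
S_c = C_c·H/(1+e₀)·log₁₀(σ'_f/σ'_0) = 0.37×3.7/(1+1.01)×log₁₀(179.46/148)
    = 0.68109 × 0.083706 = 0.05701 m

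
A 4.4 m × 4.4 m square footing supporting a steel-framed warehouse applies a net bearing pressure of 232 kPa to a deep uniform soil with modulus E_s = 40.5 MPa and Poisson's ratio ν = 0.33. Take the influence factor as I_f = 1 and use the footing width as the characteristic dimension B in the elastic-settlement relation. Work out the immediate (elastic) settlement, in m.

S_e ≈ 0.0225 m

Immediate (elastic) settlement: S_e = q·B·(1−ν²)/E_s · I_f.
E_s = 40.5 MPa = 40500 kPa.
S_e = 232 × 4.4 × (1 − 0.33²) / 40500 × 1
    = 232 × 4.4 × 0.8911 / 40500 × 1
    = 0.02246 m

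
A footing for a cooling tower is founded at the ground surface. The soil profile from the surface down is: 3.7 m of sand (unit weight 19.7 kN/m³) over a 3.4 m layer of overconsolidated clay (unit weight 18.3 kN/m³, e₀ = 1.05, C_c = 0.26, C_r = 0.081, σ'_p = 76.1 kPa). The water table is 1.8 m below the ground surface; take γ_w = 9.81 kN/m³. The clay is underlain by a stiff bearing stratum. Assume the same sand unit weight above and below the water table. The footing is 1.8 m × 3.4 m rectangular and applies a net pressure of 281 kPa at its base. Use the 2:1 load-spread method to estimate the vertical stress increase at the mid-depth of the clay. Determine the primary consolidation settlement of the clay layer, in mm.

Mid-depth of clay below the ground surface: z = 3.7 + 3.4/2 = 5.4 m.
Total vertical stress at mid-clay: σ_v = 19.7×3.7 + 18.3×1.7 = 104 kPa.
Pore pressure: u = 9.81×(5.4 − 1.8) = 35.316 kPa.
Initial effective stress: σ'_0 = σ_v − u = 104 − 35.316 = 68.684 kPa.
Stress increase at mid-clay by the 2:1 spreading method:
Δσ = qBL/((B+z)(L+z)) = 281×1.8×3.4/((1.8+5.4)(3.4+5.4)) = 27.142 kPa
Final effective stress: σ'_f = 68.684 + 27.142 = 95.826 kPa.
σ'_f = 95.826 > σ'_p = 76.1 kPa, so the stress path crosses the preconsolidation pressure — recompression up to σ'_p, then virgin compression beyond:
S_c = H/(1+e₀)·[C_r·log₁₀(σ'_p/σ'_0) + C_c·log₁₀(σ'_f/σ'_p)]
    = 3.4/2.05 × [0.081×log₁₀(76.1/68.684) + 0.26×log₁₀(95.826/76.1)]
    = 1.6585 × [0.0036069 + 0.026026] = 0.04915 m

S_c ≈ 49.1 mm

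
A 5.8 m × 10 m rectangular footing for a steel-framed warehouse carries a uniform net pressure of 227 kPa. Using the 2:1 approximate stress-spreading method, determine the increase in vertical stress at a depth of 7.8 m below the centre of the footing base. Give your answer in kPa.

By the 2:1 method the load spreads at 1 horizontal : 2 vertical, so at depth z the loaded area has grown by z in each plan dimension:
Δσ = qBL/((B+z)(L+z)) = 227×5.8×10/((5.8+7.8)(10+7.8)) = 54.387 kPa

Δσ_z ≈ 54.4 kPa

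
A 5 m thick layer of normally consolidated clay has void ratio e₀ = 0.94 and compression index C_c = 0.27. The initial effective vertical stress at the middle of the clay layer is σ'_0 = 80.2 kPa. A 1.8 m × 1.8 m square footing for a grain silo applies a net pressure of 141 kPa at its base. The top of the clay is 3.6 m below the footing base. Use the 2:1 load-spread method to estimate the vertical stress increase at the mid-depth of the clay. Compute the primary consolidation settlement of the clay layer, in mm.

Mid-depth of clay below the footing base: z = 3.6 + 5/2 = 6.1 m.
Stress increase at mid-clay by the 2:1 spreading method:
Δσ = qBL/((B+z)(L+z)) = 141×1.8×1.8/((1.8+6.1)(1.8+6.1)) = 7.32 kPa
Final effective stress: σ'_f = σ'_0 + Δσ = 80.2 + 7.32 = 87.52 kPa.
Normally consolidated clay, so the full stress increment lies on the virgin compression line:
S_c = C_c·H/(1+e₀)·log₁₀(σ'_f/σ'_0) = 0.27×5/(1+0.94)×log₁₀(87.52/80.2)
    = 0.69588 × 0.037933 = 0.0264 m

S_c ≈ 26.4 mm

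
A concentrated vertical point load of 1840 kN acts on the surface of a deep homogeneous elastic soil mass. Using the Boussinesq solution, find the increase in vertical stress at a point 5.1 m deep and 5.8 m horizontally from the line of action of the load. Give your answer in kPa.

Δσ_z ≈ 4.24 kPa

Boussinesq vertical stress below a point load on an elastic half-space:
Δσ_z = 3P/(2πz²) · [1 + (r/z)²]^(−5/2)
r/z = 5.8/5.1 = 1.1373; [1+(r/z)²]^(−5/2) = 0.12555.
Δσ_z = 3×1840/(2π×5.1²) × 0.12555 = 33.777 × 0.12555 = 4.241 kPa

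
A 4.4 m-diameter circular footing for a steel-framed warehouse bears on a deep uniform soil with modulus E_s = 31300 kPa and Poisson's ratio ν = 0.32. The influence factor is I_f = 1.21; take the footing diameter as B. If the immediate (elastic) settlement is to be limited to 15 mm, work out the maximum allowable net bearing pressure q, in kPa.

S_e = q·B·(1−ν²)/E_s · I_f  ⇒  q = S_e·E_s / (B·(1−ν²)·I_f).
q = 0.015 × 31300 / (4.4 × 0.8976 × 1.21) = 98.25 kPa

q ≈ 98.2 kPa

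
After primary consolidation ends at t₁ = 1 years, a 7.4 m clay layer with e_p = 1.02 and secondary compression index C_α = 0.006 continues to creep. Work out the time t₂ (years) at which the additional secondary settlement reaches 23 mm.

t₂ ≈ 11.1 years

S_s = C_α·H/(1+e_p)·log₁₀(t₂/t₁) ⇒ log₁₀(t₂/t₁) = S_s·(1+e_p)/(C_α·H).
log₁₀(t₂/t₁) = 0.023 × (1+1.02) / (0.006×7.4) = 1.046
t₂ = t₁ × 10^1.046 = 1 × 11.13 = 11.13 years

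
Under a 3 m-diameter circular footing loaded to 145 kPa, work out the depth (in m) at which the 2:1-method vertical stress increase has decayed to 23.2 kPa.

2:1 spreading — at depth z the loaded area has grown by z in each plan dimension:
qD²/(D+z)² = Δσ_z ⇒ z = D(√(q/Δσ_z) − 1) = 3×(√(145/23.2) − 1) = 4.5 m

z ≈ 4.5 m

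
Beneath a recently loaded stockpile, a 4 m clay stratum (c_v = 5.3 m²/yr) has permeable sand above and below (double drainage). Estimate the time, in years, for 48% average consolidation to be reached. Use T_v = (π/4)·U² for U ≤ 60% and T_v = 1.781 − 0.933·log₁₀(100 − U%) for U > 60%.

Drainage path length: H_d = H/2 = 2 m (double drainage).
U ≤ 60%: T_v = (π/4)·U² = (π/4)×0.48² = 0.18096.
t = T_v·H_d²/c_v = 0.18096×2²/5.3 = 0.1366 years.

t ≈ 0.137 years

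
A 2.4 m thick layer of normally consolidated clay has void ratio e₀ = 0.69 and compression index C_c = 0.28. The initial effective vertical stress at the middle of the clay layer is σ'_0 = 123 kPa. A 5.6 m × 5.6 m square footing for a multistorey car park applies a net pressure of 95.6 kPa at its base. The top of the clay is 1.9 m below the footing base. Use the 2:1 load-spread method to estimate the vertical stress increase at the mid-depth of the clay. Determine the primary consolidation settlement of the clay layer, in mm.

S_c ≈ 48.2 mm

Mid-depth of clay below the footing base: z = 1.9 + 2.4/2 = 3.1 m.
Stress increase at mid-clay by the 2:1 spreading method:
Δσ = qBL/((B+z)(L+z)) = 95.6×5.6×5.6/((5.6+3.1)(5.6+3.1)) = 39.609 kPa
Final effective stress: σ'_f = σ'_0 + Δσ = 123 + 39.609 = 162.61 kPa.
Normally consolidated clay, so the full stress increment lies on the virgin compression line:
S_c = C_c·H/(1+e₀)·log₁₀(σ'_f/σ'_0) = 0.28×2.4/(1+0.69)×log₁₀(162.61/123)
    = 0.39763 × 0.12124 = 0.04821 m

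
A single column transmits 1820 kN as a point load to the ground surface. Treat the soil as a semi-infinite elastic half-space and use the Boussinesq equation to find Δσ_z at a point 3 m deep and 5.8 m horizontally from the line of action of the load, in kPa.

Boussinesq vertical stress below a point load on an elastic half-space:
Δσ_z = 3P/(2πz²) · [1 + (r/z)²]^(−5/2)
r/z = 5.8/3 = 1.9333; [1+(r/z)²]^(−5/2) = 0.020467.
Δσ_z = 3×1820/(2π×3²) × 0.020467 = 96.554 × 0.020467 = 1.976 kPa

Δσ_z ≈ 1.98 kPa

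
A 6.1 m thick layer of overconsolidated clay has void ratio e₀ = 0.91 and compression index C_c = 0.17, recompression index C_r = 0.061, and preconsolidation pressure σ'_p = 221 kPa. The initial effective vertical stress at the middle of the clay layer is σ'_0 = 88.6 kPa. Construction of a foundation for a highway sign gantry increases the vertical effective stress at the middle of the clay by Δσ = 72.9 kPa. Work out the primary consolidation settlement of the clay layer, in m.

S_c ≈ 0.0508 m

Final effective stress: σ'_f = 88.6 + 72.9 = 161.5 kPa.
σ'_f = 161.5 ≤ σ'_p = 221 kPa, so the clay remains overconsolidated and only the recompression index applies:
S_c = C_r·H/(1+e₀)·log₁₀(σ'_f/σ'_0) = 0.061×6.1/1.91×log₁₀(161.5/88.6)
    = 0.19482 × 0.26074 = 0.0508 m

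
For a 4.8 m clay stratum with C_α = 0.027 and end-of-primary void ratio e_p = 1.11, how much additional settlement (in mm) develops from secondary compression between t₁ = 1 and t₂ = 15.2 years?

Secondary compression: S_s = C_α·H/(1+e_p)·log₁₀(t₂/t₁)
S_s = 0.027×4.8/(1+1.11)×log₁₀(15.2/1)
    = 0.06142 × 1.182 = 0.07259 m

S_s ≈ 72.6 mm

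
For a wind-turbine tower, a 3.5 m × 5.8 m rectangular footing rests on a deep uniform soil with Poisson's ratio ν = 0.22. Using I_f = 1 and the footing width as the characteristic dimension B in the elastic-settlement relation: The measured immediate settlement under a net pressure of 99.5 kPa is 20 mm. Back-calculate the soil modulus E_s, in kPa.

E_s ≈ 16600 kPa

S_e = q·B·(1−ν²)/E_s · I_f  ⇒  E_s = q·B·(1−ν²)·I_f / S_e.
E_s = 99.5 × 3.5 × 0.9516 × 1 / 0.02 = 16570 kPa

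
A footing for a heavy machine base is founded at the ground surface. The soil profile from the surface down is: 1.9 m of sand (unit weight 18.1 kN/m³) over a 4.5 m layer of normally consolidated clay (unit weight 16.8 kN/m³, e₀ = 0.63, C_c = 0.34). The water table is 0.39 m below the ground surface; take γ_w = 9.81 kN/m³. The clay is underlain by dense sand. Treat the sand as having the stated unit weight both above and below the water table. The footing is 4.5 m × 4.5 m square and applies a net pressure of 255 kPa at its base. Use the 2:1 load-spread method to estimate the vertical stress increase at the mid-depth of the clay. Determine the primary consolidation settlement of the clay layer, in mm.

S_c ≈ 442 mm

Mid-depth of clay below the ground surface: z = 1.9 + 4.5/2 = 4.15 m.
Total vertical stress at mid-clay: σ_v = 18.1×1.9 + 16.8×2.25 = 72.19 kPa.
Pore pressure: u = 9.81×(4.15 − 0.39) = 36.886 kPa.
Initial effective stress: σ'_0 = σ_v − u = 72.19 − 36.886 = 35.304 kPa.
Stress increase at mid-clay by the 2:1 spreading method:
Δσ = qBL/((B+z)(L+z)) = 255×4.5×4.5/((4.5+4.15)(4.5+4.15)) = 69.013 kPa
Final effective stress: σ'_f = σ'_0 + Δσ = 35.304 + 69.013 = 104.32 kPa.
Normally consolidated clay, so the full stress increment lies on the virgin compression line:
S_c = C_c·H/(1+e₀)·log₁₀(σ'_f/σ'_0) = 0.34×4.5/(1+0.63)×log₁₀(104.32/35.304)
    = 0.93865 × 0.47054 = 0.4417 m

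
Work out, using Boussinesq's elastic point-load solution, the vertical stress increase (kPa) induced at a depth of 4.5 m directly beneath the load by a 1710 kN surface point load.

Boussinesq vertical stress below a point load on an elastic half-space:
Δσ_z = 3P/(2πz²) · [1 + (r/z)²]^(−5/2)
r/z = 0/4.5 = 0; [1+(r/z)²]^(−5/2) = 1.
Δσ_z = 3×1710/(2π×4.5²) × 1 = 40.319 × 1 = 40.32 kPa

Δσ_z ≈ 40.3 kPa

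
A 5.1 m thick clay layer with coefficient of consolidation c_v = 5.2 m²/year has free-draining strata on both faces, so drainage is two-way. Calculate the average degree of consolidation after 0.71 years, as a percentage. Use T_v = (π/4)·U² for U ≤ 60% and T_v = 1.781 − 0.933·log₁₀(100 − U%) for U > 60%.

U ≈ 80 %

Drainage path length: H_d = H/2 = 2.55 m (double drainage).
T_v = c_v·t/H_d² = 5.2×0.71/2.55² = 0.56778.
T_v = 0.56778 corresponds to the U > 60% branch:
U = 1 − 10^((1.781 − T_v)/0.933)/100 = 0.8003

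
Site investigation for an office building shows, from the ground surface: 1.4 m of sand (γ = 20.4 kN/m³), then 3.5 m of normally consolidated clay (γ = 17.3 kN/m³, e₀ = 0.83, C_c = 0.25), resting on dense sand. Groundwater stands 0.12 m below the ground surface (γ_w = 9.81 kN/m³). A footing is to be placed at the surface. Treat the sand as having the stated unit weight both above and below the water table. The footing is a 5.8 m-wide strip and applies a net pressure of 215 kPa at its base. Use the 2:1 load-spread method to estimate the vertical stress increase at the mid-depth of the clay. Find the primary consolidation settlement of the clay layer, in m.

S_c ≈ 0.365 m

Mid-depth of clay below the ground surface: z = 1.4 + 3.5/2 = 3.15 m.
Total vertical stress at mid-clay: σ_v = 20.4×1.4 + 17.3×1.75 = 58.835 kPa.
Pore pressure: u = 9.81×(3.15 − 0.12) = 29.724 kPa.
Initial effective stress: σ'_0 = σ_v − u = 58.835 − 29.724 = 29.111 kPa.
Stress increase at mid-clay by the 2:1 spreading method:
Δσ = qB/(B+z) = 215×5.8/(5.8+3.15) = 139.33 kPa
Final effective stress: σ'_f = σ'_0 + Δσ = 29.111 + 139.33 = 168.44 kPa.
Normally consolidated clay, so the full stress increment lies on the virgin compression line:
S_c = C_c·H/(1+e₀)·log₁₀(σ'_f/σ'_0) = 0.25×3.5/(1+0.83)×log₁₀(168.44/29.111)
    = 0.47814 × 0.76239 = 0.3645 m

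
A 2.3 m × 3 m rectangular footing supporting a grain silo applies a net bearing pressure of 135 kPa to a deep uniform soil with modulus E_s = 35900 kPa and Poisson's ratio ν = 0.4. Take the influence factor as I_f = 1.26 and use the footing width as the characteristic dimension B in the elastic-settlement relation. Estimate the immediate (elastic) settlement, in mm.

S_e ≈ 9.15 mm

Immediate (elastic) settlement: S_e = q·B·(1−ν²)/E_s · I_f.
S_e = 135 × 2.3 × (1 − 0.4²) / 35900 × 1.26
    = 135 × 2.3 × 0.84 / 35900 × 1.26
    = 0.009154 m = 9.154 mm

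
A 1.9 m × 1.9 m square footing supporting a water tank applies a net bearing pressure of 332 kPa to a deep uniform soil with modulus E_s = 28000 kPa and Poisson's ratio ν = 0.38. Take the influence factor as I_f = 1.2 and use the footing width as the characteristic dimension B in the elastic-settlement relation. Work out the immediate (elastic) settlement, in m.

S_e ≈ 0.0231 m

Immediate (elastic) settlement: S_e = q·B·(1−ν²)/E_s · I_f.
S_e = 332 × 1.9 × (1 − 0.38²) / 28000 × 1.2
    = 332 × 1.9 × 0.8556 / 28000 × 1.2
    = 0.02313 m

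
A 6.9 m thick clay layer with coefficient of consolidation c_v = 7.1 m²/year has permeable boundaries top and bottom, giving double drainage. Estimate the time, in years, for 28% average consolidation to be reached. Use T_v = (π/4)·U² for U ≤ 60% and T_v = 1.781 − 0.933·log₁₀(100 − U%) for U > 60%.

t ≈ 0.103 years

Drainage path length: H_d = H/2 = 3.45 m (double drainage).
U ≤ 60%: T_v = (π/4)·U² = (π/4)×0.28² = 0.061575.
t = T_v·H_d²/c_v = 0.061575×3.45²/7.1 = 0.1032 years.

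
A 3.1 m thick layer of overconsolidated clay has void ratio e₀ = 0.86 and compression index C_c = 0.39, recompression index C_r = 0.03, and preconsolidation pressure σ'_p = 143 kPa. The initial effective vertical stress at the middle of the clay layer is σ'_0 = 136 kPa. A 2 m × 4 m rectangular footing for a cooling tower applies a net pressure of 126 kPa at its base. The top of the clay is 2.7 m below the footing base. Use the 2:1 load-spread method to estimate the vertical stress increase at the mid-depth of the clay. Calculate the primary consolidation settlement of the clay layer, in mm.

S_c ≈ 24.8 mm

Mid-depth of clay below the footing base: z = 2.7 + 3.1/2 = 4.25 m.
Stress increase at mid-clay by the 2:1 spreading method:
Δσ = qBL/((B+z)(L+z)) = 126×2×4/((2+4.25)(4+4.25)) = 19.549 kPa
Final effective stress: σ'_f = 136 + 19.549 = 155.55 kPa.
σ'_f = 155.55 > σ'_p = 143 kPa, so the stress path crosses the preconsolidation pressure — recompression up to σ'_p, then virgin compression beyond:
S_c = H/(1+e₀)·[C_r·log₁₀(σ'_p/σ'_0) + C_c·log₁₀(σ'_f/σ'_p)]
    = 3.1/1.86 × [0.03×log₁₀(143/136) + 0.39×log₁₀(155.55/143)]
    = 1.6667 × [0.00065391 + 0.014248] = 0.02484 m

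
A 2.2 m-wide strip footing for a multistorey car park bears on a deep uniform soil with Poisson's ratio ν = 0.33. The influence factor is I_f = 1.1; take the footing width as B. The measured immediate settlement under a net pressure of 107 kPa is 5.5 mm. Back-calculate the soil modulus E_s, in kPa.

E_s ≈ 42000 kPa

S_e = q·B·(1−ν²)/E_s · I_f  ⇒  E_s = q·B·(1−ν²)·I_f / S_e.
E_s = 107 × 2.2 × 0.8911 × 1.1 / 0.0055 = 41950 kPa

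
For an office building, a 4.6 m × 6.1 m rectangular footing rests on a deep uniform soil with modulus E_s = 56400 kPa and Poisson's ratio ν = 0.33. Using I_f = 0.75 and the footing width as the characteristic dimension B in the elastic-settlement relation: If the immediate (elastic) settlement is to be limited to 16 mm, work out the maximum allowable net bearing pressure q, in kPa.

S_e = q·B·(1−ν²)/E_s · I_f  ⇒  q = S_e·E_s / (B·(1−ν²)·I_f).
q = 0.016 × 56400 / (4.6 × 0.8911 × 0.75) = 293.5 kPa

q ≈ 294 kPa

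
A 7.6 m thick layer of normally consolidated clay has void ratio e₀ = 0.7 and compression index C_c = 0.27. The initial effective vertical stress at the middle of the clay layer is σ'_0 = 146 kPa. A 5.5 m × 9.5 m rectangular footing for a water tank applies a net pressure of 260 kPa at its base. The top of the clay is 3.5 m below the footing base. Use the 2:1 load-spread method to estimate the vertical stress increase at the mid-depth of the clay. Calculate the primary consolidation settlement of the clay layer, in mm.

S_c ≈ 188 mm

Mid-depth of clay below the footing base: z = 3.5 + 7.6/2 = 7.3 m.
Stress increase at mid-clay by the 2:1 spreading method:
Δσ = qBL/((B+z)(L+z)) = 260×5.5×9.5/((5.5+7.3)(9.5+7.3)) = 63.174 kPa
Final effective stress: σ'_f = σ'_0 + Δσ = 146 + 63.174 = 209.17 kPa.
Normally consolidated clay, so the full stress increment lies on the virgin compression line:
S_c = C_c·H/(1+e₀)·log₁₀(σ'_f/σ'_0) = 0.27×7.6/(1+0.7)×log₁₀(209.17/146)
    = 1.2071 × 0.15615 = 0.1885 m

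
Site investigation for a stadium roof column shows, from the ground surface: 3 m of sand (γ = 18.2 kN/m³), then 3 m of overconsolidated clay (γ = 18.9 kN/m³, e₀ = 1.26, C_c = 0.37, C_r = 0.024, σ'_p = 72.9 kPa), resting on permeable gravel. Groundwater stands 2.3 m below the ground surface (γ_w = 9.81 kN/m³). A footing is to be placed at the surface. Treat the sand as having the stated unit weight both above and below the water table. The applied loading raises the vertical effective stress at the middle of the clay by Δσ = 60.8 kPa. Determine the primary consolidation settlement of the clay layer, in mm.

Mid-depth of clay below the ground surface: z = 3 + 3/2 = 4.5 m.
Total vertical stress at mid-clay: σ_v = 18.2×3 + 18.9×1.5 = 82.95 kPa.
Pore pressure: u = 9.81×(4.5 − 2.3) = 21.582 kPa.
Initial effective stress: σ'_0 = σ_v − u = 82.95 − 21.582 = 61.368 kPa.
Final effective stress: σ'_f = 61.368 + 60.8 = 122.17 kPa.
σ'_f = 122.17 > σ'_p = 72.9 kPa, so the stress path crosses the preconsolidation pressure — recompression up to σ'_p, then virgin compression beyond:
S_c = H/(1+e₀)·[C_r·log₁₀(σ'_p/σ'_0) + C_c·log₁₀(σ'_f/σ'_p)]
    = 3/2.26 × [0.024×log₁₀(72.9/61.368) + 0.37×log₁₀(122.17/72.9)]
    = 1.3274 × [0.0017949 + 0.082968] = 0.1125 m

S_c ≈ 113 mm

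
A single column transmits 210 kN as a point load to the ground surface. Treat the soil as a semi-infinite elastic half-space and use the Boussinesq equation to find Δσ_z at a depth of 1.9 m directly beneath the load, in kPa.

Δσ_z ≈ 27.8 kPa

Boussinesq vertical stress below a point load on an elastic half-space:
Δσ_z = 3P/(2πz²) · [1 + (r/z)²]^(−5/2)
r/z = 0/1.9 = 0; [1+(r/z)²]^(−5/2) = 1.
Δσ_z = 3×210/(2π×1.9²) × 1 = 27.775 × 1 = 27.77 kPa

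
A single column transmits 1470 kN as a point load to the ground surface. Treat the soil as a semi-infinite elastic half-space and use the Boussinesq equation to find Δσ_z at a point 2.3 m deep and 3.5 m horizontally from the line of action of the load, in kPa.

Δσ_z ≈ 6.63 kPa

Boussinesq vertical stress below a point load on an elastic half-space:
Δσ_z = 3P/(2πz²) · [1 + (r/z)²]^(−5/2)
r/z = 3.5/2.3 = 1.5217; [1+(r/z)²]^(−5/2) = 0.049953.
Δσ_z = 3×1470/(2π×2.3²) × 0.049953 = 132.68 × 0.049953 = 6.628 kPa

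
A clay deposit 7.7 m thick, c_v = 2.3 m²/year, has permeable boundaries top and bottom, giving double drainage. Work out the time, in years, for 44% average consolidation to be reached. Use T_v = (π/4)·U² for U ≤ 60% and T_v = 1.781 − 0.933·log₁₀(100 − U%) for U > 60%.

t ≈ 0.98 years

Drainage path length: H_d = H/2 = 3.85 m (double drainage).
U ≤ 60%: T_v = (π/4)·U² = (π/4)×0.44² = 0.15205.
t = T_v·H_d²/c_v = 0.15205×3.85²/2.3 = 0.9799 years.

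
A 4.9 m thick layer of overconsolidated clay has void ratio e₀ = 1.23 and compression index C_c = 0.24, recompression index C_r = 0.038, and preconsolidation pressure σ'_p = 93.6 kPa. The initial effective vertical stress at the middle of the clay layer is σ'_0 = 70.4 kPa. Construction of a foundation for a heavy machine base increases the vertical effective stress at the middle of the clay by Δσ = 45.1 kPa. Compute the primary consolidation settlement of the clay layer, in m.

Final effective stress: σ'_f = 70.4 + 45.1 = 115.5 kPa.
σ'_f = 115.5 > σ'_p = 93.6 kPa, so the stress path crosses the preconsolidation pressure — recompression up to σ'_p, then virgin compression beyond:
S_c = H/(1+e₀)·[C_r·log₁₀(σ'_p/σ'_0) + C_c·log₁₀(σ'_f/σ'_p)]
    = 4.9/2.23 × [0.038×log₁₀(93.6/70.4) + 0.24×log₁₀(115.5/93.6)]
    = 2.1973 × [0.0047007 + 0.021913] = 0.05848 m

S_c ≈ 0.0585 m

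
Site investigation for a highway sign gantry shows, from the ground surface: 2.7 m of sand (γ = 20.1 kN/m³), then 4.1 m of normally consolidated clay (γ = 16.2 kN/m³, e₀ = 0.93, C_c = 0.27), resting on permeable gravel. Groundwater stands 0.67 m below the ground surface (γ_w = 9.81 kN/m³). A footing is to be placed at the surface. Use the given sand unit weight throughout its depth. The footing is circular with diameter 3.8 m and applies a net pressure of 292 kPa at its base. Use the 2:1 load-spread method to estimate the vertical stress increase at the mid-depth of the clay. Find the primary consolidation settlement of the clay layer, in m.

Mid-depth of clay below the ground surface: z = 2.7 + 4.1/2 = 4.75 m.
Total vertical stress at mid-clay: σ_v = 20.1×2.7 + 16.2×2.05 = 87.48 kPa.
Pore pressure: u = 9.81×(4.75 − 0.67) = 40.025 kPa.
Initial effective stress: σ'_0 = σ_v − u = 87.48 − 40.025 = 47.455 kPa.
Stress increase at mid-clay by the 2:1 spreading method:
Δσ ≈ qD²/(D+z)² = 292×3.8²/(3.8+4.75)² = 57.679 kPa
Final effective stress: σ'_f = σ'_0 + Δσ = 47.455 + 57.679 = 105.13 kPa.
Normally consolidated clay, so the full stress increment lies on the virgin compression line:
S_c = C_c·H/(1+e₀)·log₁₀(σ'_f/σ'_0) = 0.27×4.1/(1+0.93)×log₁₀(105.13/47.455)
    = 0.57358 × 0.34544 = 0.1981 m

S_c ≈ 0.198 m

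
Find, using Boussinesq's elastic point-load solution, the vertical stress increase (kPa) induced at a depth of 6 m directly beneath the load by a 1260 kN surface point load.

Δσ_z ≈ 16.7 kPa

Boussinesq vertical stress below a point load on an elastic half-space:
Δσ_z = 3P/(2πz²) · [1 + (r/z)²]^(−5/2)
r/z = 0/6 = 0; [1+(r/z)²]^(−5/2) = 1.
Δσ_z = 3×1260/(2π×6²) × 1 = 16.711 × 1 = 16.71 kPa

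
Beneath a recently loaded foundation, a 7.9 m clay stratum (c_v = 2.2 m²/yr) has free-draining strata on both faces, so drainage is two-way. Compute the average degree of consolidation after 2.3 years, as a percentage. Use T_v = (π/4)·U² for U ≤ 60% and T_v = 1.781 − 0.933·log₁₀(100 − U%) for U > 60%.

U ≈ 63.6 %

Drainage path length: H_d = H/2 = 3.95 m (double drainage).
T_v = c_v·t/H_d² = 2.2×2.3/3.95² = 0.32431.
T_v = 0.32431 corresponds to the U > 60% branch:
U = 1 − 10^((1.781 − T_v)/0.933)/100 = 0.6358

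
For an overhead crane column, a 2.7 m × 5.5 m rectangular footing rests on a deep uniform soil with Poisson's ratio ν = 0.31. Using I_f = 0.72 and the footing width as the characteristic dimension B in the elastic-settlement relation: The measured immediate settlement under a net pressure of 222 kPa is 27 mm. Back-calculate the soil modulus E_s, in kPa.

E_s ≈ 14400 kPa

S_e = q·B·(1−ν²)/E_s · I_f  ⇒  E_s = q·B·(1−ν²)·I_f / S_e.
E_s = 222 × 2.7 × 0.9039 × 0.72 / 0.027 = 14450 kPa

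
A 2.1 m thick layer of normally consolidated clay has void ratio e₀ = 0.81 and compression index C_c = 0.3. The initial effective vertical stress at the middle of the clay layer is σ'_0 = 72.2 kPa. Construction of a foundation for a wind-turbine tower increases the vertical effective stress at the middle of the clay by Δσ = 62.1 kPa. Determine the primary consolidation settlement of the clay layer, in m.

S_c ≈ 0.0938 m

Final effective stress: σ'_f = σ'_0 + Δσ = 72.2 + 62.1 = 134.3 kPa.
Normally consolidated clay, so the full stress increment lies on the virgin compression line:
S_c = C_c·H/(1+e₀)·log₁₀(σ'_f/σ'_0) = 0.3×2.1/(1+0.81)×log₁₀(134.3/72.2)
    = 0.34807 × 0.26954 = 0.09382 m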